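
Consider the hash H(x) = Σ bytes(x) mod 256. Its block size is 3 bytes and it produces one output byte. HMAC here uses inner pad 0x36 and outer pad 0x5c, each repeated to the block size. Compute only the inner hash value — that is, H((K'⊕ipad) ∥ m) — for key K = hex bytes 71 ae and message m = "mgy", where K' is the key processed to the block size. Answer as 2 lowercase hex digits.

62

Key hex bytes 71 ae is 2 bytes ≤ B = 3; zero-pad to 3 bytes: K' = 71 ae 00.
K' ⊕ ipad = 47 98 36.
Inner input = 47 98 36 ∥ 6d 67 79.
Inner hash: sum = 71+152+54+109+103+121 = 610; mod 256 = 98 → 62.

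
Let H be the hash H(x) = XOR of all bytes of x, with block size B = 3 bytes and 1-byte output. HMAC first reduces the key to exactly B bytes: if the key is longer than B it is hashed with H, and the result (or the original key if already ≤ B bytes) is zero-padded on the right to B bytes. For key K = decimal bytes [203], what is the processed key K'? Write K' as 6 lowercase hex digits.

Key decimal bytes [203] = cb is 1 byte ≤ B = 3; zero-pad to 3 bytes: K' = cb 00 00.

cb0000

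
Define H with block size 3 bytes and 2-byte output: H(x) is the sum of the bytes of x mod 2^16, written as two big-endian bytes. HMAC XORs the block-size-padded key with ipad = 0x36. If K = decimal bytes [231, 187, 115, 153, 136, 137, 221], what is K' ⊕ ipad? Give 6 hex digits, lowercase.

Key decimal bytes [231, 187, 115, 153, 136, 137, 221] = e7 bb 73 99 88 89 dd is 7 bytes > B = 3, so hash it first: H(key) = 04 9c, then zero-pad to 3 bytes: K' = 04 9c 00.
XOR each byte with 0x36: 04⊕36=32, 9c⊕36=aa, 00⊕36=36.

32aa36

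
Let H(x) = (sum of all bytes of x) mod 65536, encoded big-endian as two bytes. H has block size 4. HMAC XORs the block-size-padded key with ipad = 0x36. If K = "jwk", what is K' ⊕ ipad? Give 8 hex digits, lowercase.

5c415d36

Key "jwk" = 6a 77 6b is 3 bytes ≤ B = 4; zero-pad to 4 bytes: K' = 6a 77 6b 00.
XOR each byte with 0x36: 6a⊕36=5c, 77⊕36=41, 6b⊕36=5d, 00⊕36=36.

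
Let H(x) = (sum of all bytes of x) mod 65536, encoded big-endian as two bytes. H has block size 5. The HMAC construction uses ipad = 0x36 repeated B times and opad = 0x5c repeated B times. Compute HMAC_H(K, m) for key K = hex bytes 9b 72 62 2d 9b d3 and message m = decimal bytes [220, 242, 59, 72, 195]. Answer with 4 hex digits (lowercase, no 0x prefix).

01f4

Key hex bytes 9b 72 62 2d 9b d3 is 6 bytes > B = 5, so hash it first: H(key) = 03 0a, then zero-pad to 5 bytes: K' = 03 0a 00 00 00.
K' ⊕ ipad = 35 3c 36 36 36.  K' ⊕ opad = 5f 56 5c 5c 5c.
Inner input = (K'⊕ipad) ∥ m = 35 3c 36 36 36 ∥ dc f2 3b 48 c3.
Inner hash: sum = 53+60+54+54+54+220+242+59+72+195 = 1063 → 04 27.
Outer input = (K'⊕opad) ∥ inner = 5f 56 5c 5c 5c ∥ 04 27.
Outer hash (tag): sum = 95+86+92+92+92+4+39 = 500 → 01 f4.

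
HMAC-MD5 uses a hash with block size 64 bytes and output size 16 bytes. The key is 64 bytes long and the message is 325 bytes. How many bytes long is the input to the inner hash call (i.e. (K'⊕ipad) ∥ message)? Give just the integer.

Key is 64 ≤ 64 bytes, zero-padded: |K'| = 64.
Inner input = (K'⊕ipad) ∥ m → 64 + 325 = 389 bytes.

389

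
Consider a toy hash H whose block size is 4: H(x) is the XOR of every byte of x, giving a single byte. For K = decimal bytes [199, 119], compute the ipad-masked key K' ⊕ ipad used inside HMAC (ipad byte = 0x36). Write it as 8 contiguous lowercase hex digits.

Key decimal bytes [199, 119] = c7 77 is 2 bytes ≤ B = 4; zero-pad to 4 bytes: K' = c7 77 00 00.
XOR each byte with 0x36: c7⊕36=f1, 77⊕36=41, 00⊕36=36, 00⊕36=36.

f1413636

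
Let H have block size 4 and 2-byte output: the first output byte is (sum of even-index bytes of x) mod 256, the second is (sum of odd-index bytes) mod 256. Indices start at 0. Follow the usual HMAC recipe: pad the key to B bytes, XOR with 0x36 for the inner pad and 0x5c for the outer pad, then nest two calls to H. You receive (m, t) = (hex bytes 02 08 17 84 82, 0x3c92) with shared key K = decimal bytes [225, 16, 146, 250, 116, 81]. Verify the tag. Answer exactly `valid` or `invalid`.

invalid

Key decimal bytes [225, 16, 146, 250, 116, 81] = e1 10 92 fa 74 51 is 6 bytes > B = 4, so hash it first: H(key) = e7 5b, then zero-pad to 4 bytes: K' = e7 5b 00 00.
K' ⊕ ipad = d1 6d 36 36; K' ⊕ opad = bb 07 5c 5c.
Inner hash: even-index sum = 418 mod 256 = 162; odd-index sum = 303 mod 256 = 47 → a2 2f.
Outer hash (recomputed tag): even-index sum = 441 mod 256 = 185; odd-index sum = 146 mod 256 = 146 → b9 92.
Recomputed tag = b992; claimed = 3c92 → mismatch.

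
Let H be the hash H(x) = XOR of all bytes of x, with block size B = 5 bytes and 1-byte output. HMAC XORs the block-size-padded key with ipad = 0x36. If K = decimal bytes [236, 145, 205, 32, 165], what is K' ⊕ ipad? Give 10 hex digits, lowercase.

Key decimal bytes [236, 145, 205, 32, 165] = ec 91 cd 20 a5 is exactly B = 5 bytes: K' = ec 91 cd 20 a5.
XOR each byte with 0x36: ec⊕36=da, 91⊕36=a7, cd⊕36=fb, 20⊕36=16, a5⊕36=93.

daa7fb1693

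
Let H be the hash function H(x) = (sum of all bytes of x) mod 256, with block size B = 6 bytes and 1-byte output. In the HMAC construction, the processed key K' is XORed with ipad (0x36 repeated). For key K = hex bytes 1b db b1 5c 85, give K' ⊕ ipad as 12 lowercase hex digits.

2ded876ab336

Key hex bytes 1b db b1 5c 85 is 5 bytes ≤ B = 6; zero-pad to 6 bytes: K' = 1b db b1 5c 85 00.
XOR each byte with 0x36: 1b⊕36=2d, db⊕36=ed, b1⊕36=87, 5c⊕36=6a, 85⊕36=b3, 00⊕36=36.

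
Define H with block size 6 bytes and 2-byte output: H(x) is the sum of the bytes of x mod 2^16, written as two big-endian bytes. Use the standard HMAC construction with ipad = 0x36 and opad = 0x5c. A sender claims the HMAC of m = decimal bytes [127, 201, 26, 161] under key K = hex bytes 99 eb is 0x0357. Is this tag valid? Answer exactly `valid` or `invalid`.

valid

Key hex bytes 99 eb is 2 bytes ≤ B = 6; zero-pad to 6 bytes: K' = 99 eb 00 00 00 00.
K' ⊕ ipad = af dd 36 36 36 36; K' ⊕ opad = c5 b7 5c 5c 5c 5c.
Inner hash: sum = 175+221+54+54+54+54+127+201+26+161 = 1127 → 04 67.
Outer hash (recomputed tag): sum = 197+183+92+92+92+92+4+103 = 855 → 03 57.
Recomputed tag = 0357; claimed = 0357 → match.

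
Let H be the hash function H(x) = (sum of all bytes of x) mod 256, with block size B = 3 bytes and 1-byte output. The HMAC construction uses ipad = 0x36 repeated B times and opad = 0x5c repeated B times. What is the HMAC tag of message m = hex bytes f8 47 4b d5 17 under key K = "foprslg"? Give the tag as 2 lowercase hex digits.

Key "foprslg" = 66 6f 70 72 73 6c 67 is 7 bytes > B = 3, so hash it first: H(key) = fd, then zero-pad to 3 bytes: K' = fd 00 00.
K' ⊕ ipad = cb 36 36.  K' ⊕ opad = a1 5c 5c.
Inner input = (K'⊕ipad) ∥ m = cb 36 36 ∥ f8 47 4b d5 17.
Inner hash: sum = 203+54+54+248+71+75+213+23 = 941; mod 256 = 173 → ad.
Outer input = (K'⊕opad) ∥ inner = a1 5c 5c ∥ ad.
Outer hash (tag): sum = 161+92+92+173 = 518; mod 256 = 6 → 06.

06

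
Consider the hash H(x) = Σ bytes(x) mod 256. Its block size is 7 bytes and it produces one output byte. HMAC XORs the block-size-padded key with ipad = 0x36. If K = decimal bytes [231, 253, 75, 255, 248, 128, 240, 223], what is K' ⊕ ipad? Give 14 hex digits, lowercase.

Key decimal bytes [231, 253, 75, 255, 248, 128, 240, 223] = e7 fd 4b ff f8 80 f0 df is 8 bytes > B = 7, so hash it first: H(key) = 75, then zero-pad to 7 bytes: K' = 75 00 00 00 00 00 00.
XOR each byte with 0x36: 75⊕36=43, 00⊕36=36, 00⊕36=36, 00⊕36=36, 00⊕36=36, 00⊕36=36, 00⊕36=36.

43363636363636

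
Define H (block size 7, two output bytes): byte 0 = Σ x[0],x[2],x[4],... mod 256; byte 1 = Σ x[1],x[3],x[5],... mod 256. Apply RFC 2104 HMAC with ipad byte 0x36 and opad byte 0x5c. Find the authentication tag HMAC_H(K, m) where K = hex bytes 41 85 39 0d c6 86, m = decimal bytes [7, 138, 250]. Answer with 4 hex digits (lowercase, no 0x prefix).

173a

Key hex bytes 41 85 39 0d c6 86 is 6 bytes ≤ B = 7; zero-pad to 7 bytes: K' = 41 85 39 0d c6 86 00.
K' ⊕ ipad = 77 b3 0f 3b f0 b0 36.  K' ⊕ opad = 1d d9 65 51 9a da 5c.
Inner input = (K'⊕ipad) ∥ m = 77 b3 0f 3b f0 b0 36 ∥ 07 8a fa.
Inner hash: even-index sum = 566 mod 256 = 54; odd-index sum = 671 mod 256 = 159 → 36 9f.
Outer input = (K'⊕opad) ∥ inner = 1d d9 65 51 9a da 5c ∥ 36 9f.
Outer hash (tag): even-index sum = 535 mod 256 = 23; odd-index sum = 570 mod 256 = 58 → 17 3a.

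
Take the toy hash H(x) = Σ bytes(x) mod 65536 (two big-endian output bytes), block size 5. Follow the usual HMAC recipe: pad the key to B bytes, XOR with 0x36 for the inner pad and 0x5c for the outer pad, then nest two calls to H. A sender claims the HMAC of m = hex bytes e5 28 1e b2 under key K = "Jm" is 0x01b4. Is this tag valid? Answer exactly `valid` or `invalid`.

valid

Key "Jm" = 4a 6d is 2 bytes ≤ B = 5; zero-pad to 5 bytes: K' = 4a 6d 00 00 00.
K' ⊕ ipad = 7c 5b 36 36 36; K' ⊕ opad = 16 31 5c 5c 5c.
Inner hash: sum = 124+91+54+54+54+229+40+30+178 = 854 → 03 56.
Outer hash (recomputed tag): sum = 22+49+92+92+92+3+86 = 436 → 01 b4.
Recomputed tag = 01b4; claimed = 01b4 → match.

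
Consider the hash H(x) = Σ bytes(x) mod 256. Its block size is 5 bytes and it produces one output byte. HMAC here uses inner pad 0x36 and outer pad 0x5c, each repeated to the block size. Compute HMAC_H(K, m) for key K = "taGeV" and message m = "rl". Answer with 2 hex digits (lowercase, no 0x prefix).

5e

Key "taGeV" = 74 61 47 65 56 is exactly B = 5 bytes: K' = 74 61 47 65 56.
K' ⊕ ipad = 42 57 71 53 60.  K' ⊕ opad = 28 3d 1b 39 0a.
Inner input = (K'⊕ipad) ∥ m = 42 57 71 53 60 ∥ 72 6c.
Inner hash: sum = 66+87+113+83+96+114+108 = 667; mod 256 = 155 → 9b.
Outer input = (K'⊕opad) ∥ inner = 28 3d 1b 39 0a ∥ 9b.
Outer hash (tag): sum = 40+61+27+57+10+155 = 350; mod 256 = 94 → 5e.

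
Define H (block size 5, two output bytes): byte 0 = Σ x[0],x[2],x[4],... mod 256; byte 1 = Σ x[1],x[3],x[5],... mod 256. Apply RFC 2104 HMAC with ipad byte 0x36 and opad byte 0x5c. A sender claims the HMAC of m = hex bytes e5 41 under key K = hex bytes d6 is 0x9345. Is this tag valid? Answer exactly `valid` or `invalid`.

valid

Key hex bytes d6 is 1 byte ≤ B = 5; zero-pad to 5 bytes: K' = d6 00 00 00 00.
K' ⊕ ipad = e0 36 36 36 36; K' ⊕ opad = 8a 5c 5c 5c 5c.
Inner hash: even-index sum = 397 mod 256 = 141; odd-index sum = 337 mod 256 = 81 → 8d 51.
Outer hash (recomputed tag): even-index sum = 403 mod 256 = 147; odd-index sum = 325 mod 256 = 69 → 93 45.
Recomputed tag = 9345; claimed = 9345 → match.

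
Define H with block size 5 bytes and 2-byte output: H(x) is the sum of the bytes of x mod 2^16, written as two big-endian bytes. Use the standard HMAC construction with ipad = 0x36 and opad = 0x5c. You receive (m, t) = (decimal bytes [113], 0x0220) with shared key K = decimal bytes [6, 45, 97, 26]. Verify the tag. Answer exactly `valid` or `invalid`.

valid

Key decimal bytes [6, 45, 97, 26] = 06 2d 61 1a is 4 bytes ≤ B = 5; zero-pad to 5 bytes: K' = 06 2d 61 1a 00.
K' ⊕ ipad = 30 1b 57 2c 36; K' ⊕ opad = 5a 71 3d 46 5c.
Inner hash: sum = 48+27+87+44+54+113 = 373 → 01 75.
Outer hash (recomputed tag): sum = 90+113+61+70+92+1+117 = 544 → 02 20.
Recomputed tag = 0220; claimed = 0220 → match.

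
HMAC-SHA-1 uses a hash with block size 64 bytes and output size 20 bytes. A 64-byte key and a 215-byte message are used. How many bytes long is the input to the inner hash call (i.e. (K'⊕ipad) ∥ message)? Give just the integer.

279

Key is 64 ≤ 64 bytes, zero-padded: |K'| = 64.
Inner input = (K'⊕ipad) ∥ m → 64 + 215 = 279 bytes.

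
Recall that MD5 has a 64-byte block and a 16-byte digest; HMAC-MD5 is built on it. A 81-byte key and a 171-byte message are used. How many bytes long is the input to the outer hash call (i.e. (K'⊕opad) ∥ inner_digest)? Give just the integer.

80

Key is 81 > 64 bytes, so it is hashed to 16 bytes then zero-padded to 64: |K'| = 64.
Outer input = (K'⊕opad) ∥ H(inner) → 64 + 16 = 80 bytes.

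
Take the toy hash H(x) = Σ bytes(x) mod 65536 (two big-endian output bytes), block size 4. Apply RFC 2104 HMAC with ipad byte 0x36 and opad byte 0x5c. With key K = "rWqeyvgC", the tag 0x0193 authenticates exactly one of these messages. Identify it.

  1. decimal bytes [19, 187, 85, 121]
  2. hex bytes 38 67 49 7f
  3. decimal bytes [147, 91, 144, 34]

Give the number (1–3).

2

Key "rWqeyvgC" = 72 57 71 65 79 76 67 43 is 8 bytes > B = 4, so hash it first: H(key) = 03 38, then zero-pad to 4 bytes: K' = 03 38 00 00.
K' ⊕ ipad = 35 0e 36 36; K' ⊕ opad = 5f 64 5c 5c.
m1: inner = H(35 0e 36 36 13 bb 55 79) = 02 4b; tag = H(5f 64 5c 5c 02 4b) = 01c8
m2: inner = H(35 0e 36 36 38 67 49 7f) = 02 16; tag = H(5f 64 5c 5c 02 16) = 0193 ← matches
m3: inner = H(35 0e 36 36 93 5b 90 22) = 02 4f; tag = H(5f 64 5c 5c 02 4f) = 01cc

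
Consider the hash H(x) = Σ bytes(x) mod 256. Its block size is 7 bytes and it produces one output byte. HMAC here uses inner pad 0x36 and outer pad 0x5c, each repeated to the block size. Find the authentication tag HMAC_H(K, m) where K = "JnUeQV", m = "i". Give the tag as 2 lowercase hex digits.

Key "JnUeQV" = 4a 6e 55 65 51 56 is 6 bytes ≤ B = 7; zero-pad to 7 bytes: K' = 4a 6e 55 65 51 56 00.
K' ⊕ ipad = 7c 58 63 53 67 60 36.  K' ⊕ opad = 16 32 09 39 0d 0a 5c.
Inner input = (K'⊕ipad) ∥ m = 7c 58 63 53 67 60 36 ∥ 69.
Inner hash: sum = 124+88+99+83+103+96+54+105 = 752; mod 256 = 240 → f0.
Outer input = (K'⊕opad) ∥ inner = 16 32 09 39 0d 0a 5c ∥ f0.
Outer hash (tag): sum = 22+50+9+57+13+10+92+240 = 493; mod 256 = 237 → ed.

ed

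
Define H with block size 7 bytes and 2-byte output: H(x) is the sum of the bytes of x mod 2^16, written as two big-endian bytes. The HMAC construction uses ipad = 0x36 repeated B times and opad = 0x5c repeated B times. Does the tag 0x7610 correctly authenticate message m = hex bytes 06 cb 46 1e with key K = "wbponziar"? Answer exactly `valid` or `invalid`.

invalid

Key "wbponziar" = 77 62 70 6f 6e 7a 69 61 72 is 9 bytes > B = 7, so hash it first: H(key) = 03 dc, then zero-pad to 7 bytes: K' = 03 dc 00 00 00 00 00.
K' ⊕ ipad = 35 ea 36 36 36 36 36; K' ⊕ opad = 5f 80 5c 5c 5c 5c 5c.
Inner hash: sum = 53+234+54+54+54+54+54+6+203+70+30 = 866 → 03 62.
Outer hash (recomputed tag): sum = 95+128+92+92+92+92+92+3+98 = 784 → 03 10.
Recomputed tag = 0310; claimed = 7610 → mismatch.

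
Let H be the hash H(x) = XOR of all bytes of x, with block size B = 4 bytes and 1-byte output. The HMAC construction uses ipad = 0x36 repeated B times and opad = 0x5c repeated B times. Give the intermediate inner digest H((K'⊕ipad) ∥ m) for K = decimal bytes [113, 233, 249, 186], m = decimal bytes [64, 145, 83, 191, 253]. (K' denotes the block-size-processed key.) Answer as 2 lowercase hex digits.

1b

Key decimal bytes [113, 233, 249, 186] = 71 e9 f9 ba is exactly B = 4 bytes: K' = 71 e9 f9 ba.
K' ⊕ ipad = 47 df cf 8c.
Inner input = 47 df cf 8c ∥ 40 91 53 bf fd.
Inner hash: XOR 47⊕df⊕cf⊕8c⊕40⊕91⊕53⊕bf⊕fd = 1b.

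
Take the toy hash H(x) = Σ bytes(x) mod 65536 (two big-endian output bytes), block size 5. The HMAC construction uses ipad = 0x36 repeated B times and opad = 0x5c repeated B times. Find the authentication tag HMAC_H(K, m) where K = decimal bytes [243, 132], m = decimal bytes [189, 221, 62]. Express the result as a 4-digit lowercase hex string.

038f

Key decimal bytes [243, 132] = f3 84 is 2 bytes ≤ B = 5; zero-pad to 5 bytes: K' = f3 84 00 00 00.
K' ⊕ ipad = c5 b2 36 36 36.  K' ⊕ opad = af d8 5c 5c 5c.
Inner input = (K'⊕ipad) ∥ m = c5 b2 36 36 36 ∥ bd dd 3e.
Inner hash: sum = 197+178+54+54+54+189+221+62 = 1009 → 03 f1.
Outer input = (K'⊕opad) ∥ inner = af d8 5c 5c 5c ∥ 03 f1.
Outer hash (tag): sum = 175+216+92+92+92+3+241 = 911 → 03 8f.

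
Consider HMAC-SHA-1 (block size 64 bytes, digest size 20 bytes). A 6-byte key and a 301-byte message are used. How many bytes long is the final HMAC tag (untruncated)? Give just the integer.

The tag is one SHA-1 digest: 20 bytes.

20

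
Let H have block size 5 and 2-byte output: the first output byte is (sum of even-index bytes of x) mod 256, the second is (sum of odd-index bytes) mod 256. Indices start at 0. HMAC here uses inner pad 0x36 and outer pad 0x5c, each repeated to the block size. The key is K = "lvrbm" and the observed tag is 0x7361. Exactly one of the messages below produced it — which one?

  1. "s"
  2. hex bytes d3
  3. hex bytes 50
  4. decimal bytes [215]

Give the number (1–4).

Key "lvrbm" = 6c 76 72 62 6d is exactly B = 5 bytes: K' = 6c 76 72 62 6d.
K' ⊕ ipad = 5a 40 44 54 5b; K' ⊕ opad = 30 2a 2e 3e 31.
m1: inner = H(5a 40 44 54 5b 73) = f9 07; tag = H(30 2a 2e 3e 31 f9 07) = 9661
m2: inner = H(5a 40 44 54 5b d3) = f9 67; tag = H(30 2a 2e 3e 31 f9 67) = f661
m3: inner = H(5a 40 44 54 5b 50) = f9 e4; tag = H(30 2a 2e 3e 31 f9 e4) = 7361 ← matches
m4: inner = H(5a 40 44 54 5b d7) = f9 6b; tag = H(30 2a 2e 3e 31 f9 6b) = fa61

3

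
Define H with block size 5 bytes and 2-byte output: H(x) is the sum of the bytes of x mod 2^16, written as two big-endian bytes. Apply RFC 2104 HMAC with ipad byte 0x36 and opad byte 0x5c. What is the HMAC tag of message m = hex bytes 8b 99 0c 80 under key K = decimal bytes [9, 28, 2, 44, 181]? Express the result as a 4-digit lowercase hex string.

0338

Key decimal bytes [9, 28, 2, 44, 181] = 09 1c 02 2c b5 is exactly B = 5 bytes: K' = 09 1c 02 2c b5.
K' ⊕ ipad = 3f 2a 34 1a 83.  K' ⊕ opad = 55 40 5e 70 e9.
Inner input = (K'⊕ipad) ∥ m = 3f 2a 34 1a 83 ∥ 8b 99 0c 80.
Inner hash: sum = 63+42+52+26+131+139+153+12+128 = 746 → 02 ea.
Outer input = (K'⊕opad) ∥ inner = 55 40 5e 70 e9 ∥ 02 ea.
Outer hash (tag): sum = 85+64+94+112+233+2+234 = 824 → 03 38.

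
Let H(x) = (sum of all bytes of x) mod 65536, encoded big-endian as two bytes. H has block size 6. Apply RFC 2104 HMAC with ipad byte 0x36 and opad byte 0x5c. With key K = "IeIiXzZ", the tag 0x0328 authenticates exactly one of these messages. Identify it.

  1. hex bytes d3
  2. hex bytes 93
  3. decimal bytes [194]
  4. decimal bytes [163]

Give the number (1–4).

3

Key "IeIiXzZ" = 49 65 49 69 58 7a 5a is 7 bytes > B = 6, so hash it first: H(key) = 02 8c, then zero-pad to 6 bytes: K' = 02 8c 00 00 00 00.
K' ⊕ ipad = 34 ba 36 36 36 36; K' ⊕ opad = 5e d0 5c 5c 5c 5c.
m1: inner = H(34 ba 36 36 36 36 d3) = 02 99; tag = H(5e d0 5c 5c 5c 5c 02 99) = 0339
m2: inner = H(34 ba 36 36 36 36 93) = 02 59; tag = H(5e d0 5c 5c 5c 5c 02 59) = 02f9
m3: inner = H(34 ba 36 36 36 36 c2) = 02 88; tag = H(5e d0 5c 5c 5c 5c 02 88) = 0328 ← matches
m4: inner = H(34 ba 36 36 36 36 a3) = 02 69; tag = H(5e d0 5c 5c 5c 5c 02 69) = 0309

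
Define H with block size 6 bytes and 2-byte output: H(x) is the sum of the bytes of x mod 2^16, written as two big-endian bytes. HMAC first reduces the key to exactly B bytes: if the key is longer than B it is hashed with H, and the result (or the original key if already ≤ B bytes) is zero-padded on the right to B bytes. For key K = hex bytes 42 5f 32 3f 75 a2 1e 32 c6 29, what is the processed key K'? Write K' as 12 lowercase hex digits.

|K| = 10 > B = 6, so first hash the key.
H(K): sum = 66+95+50+63+117+162+30+50+198+41 = 872 → 03 68.
Zero-pad H(K) = 03 68 to 6 bytes: K' = 03 68 00 00 00 00.

036800000000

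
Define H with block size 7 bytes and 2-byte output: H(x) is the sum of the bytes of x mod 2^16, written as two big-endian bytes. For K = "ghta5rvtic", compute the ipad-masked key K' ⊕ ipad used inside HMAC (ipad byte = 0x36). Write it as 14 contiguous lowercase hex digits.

32373636363636

Key "ghta5rvtic" = 67 68 74 61 35 72 76 74 69 63 is 10 bytes > B = 7, so hash it first: H(key) = 04 01, then zero-pad to 7 bytes: K' = 04 01 00 00 00 00 00.
XOR each byte with 0x36: 04⊕36=32, 01⊕36=37, 00⊕36=36, 00⊕36=36, 00⊕36=36, 00⊕36=36, 00⊕36=36.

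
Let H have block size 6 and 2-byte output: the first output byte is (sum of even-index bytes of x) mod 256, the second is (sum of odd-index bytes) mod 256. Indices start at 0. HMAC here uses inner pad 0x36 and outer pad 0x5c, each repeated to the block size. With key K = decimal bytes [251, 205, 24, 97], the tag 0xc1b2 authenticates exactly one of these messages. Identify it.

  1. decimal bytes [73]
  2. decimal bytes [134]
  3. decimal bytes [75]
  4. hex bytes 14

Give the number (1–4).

Key decimal bytes [251, 205, 24, 97] = fb cd 18 61 is 4 bytes ≤ B = 6; zero-pad to 6 bytes: K' = fb cd 18 61 00 00.
K' ⊕ ipad = cd fb 2e 57 36 36; K' ⊕ opad = a7 91 44 3d 5c 5c.
m1: inner = H(cd fb 2e 57 36 36 49) = 7a 88; tag = H(a7 91 44 3d 5c 5c 7a 88) = c1b2 ← matches
m2: inner = H(cd fb 2e 57 36 36 86) = b7 88; tag = H(a7 91 44 3d 5c 5c b7 88) = feb2
m3: inner = H(cd fb 2e 57 36 36 4b) = 7c 88; tag = H(a7 91 44 3d 5c 5c 7c 88) = c3b2
m4: inner = H(cd fb 2e 57 36 36 14) = 45 88; tag = H(a7 91 44 3d 5c 5c 45 88) = 8cb2

1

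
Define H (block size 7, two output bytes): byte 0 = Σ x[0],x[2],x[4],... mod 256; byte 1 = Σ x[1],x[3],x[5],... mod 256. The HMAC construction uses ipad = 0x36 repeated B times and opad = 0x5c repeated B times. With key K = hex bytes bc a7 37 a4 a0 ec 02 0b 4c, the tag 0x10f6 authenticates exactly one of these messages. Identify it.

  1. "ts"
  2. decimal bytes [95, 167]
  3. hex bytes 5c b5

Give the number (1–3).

2

Key hex bytes bc a7 37 a4 a0 ec 02 0b 4c is 9 bytes > B = 7, so hash it first: H(key) = e1 42, then zero-pad to 7 bytes: K' = e1 42 00 00 00 00 00.
K' ⊕ ipad = d7 74 36 36 36 36 36; K' ⊕ opad = bd 1e 5c 5c 5c 5c 5c.
m1: inner = H(d7 74 36 36 36 36 36 74 73) = ec 54; tag = H(bd 1e 5c 5c 5c 5c 5c ec 54) = 25c2
m2: inner = H(d7 74 36 36 36 36 36 5f a7) = 20 3f; tag = H(bd 1e 5c 5c 5c 5c 5c 20 3f) = 10f6 ← matches
m3: inner = H(d7 74 36 36 36 36 36 5c b5) = 2e 3c; tag = H(bd 1e 5c 5c 5c 5c 5c 2e 3c) = 0d04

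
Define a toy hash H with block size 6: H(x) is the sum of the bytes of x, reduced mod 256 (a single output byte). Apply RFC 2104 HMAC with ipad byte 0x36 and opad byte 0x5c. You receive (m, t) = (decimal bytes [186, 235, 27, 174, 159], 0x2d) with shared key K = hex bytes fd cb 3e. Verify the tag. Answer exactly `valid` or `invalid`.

valid

Key hex bytes fd cb 3e is 3 bytes ≤ B = 6; zero-pad to 6 bytes: K' = fd cb 3e 00 00 00.
K' ⊕ ipad = cb fd 08 36 36 36; K' ⊕ opad = a1 97 62 5c 5c 5c.
Inner hash: sum = 203+253+8+54+54+54+186+235+27+174+159 = 1407; mod 256 = 127 → 7f.
Outer hash (recomputed tag): sum = 161+151+98+92+92+92+127 = 813; mod 256 = 45 → 2d.
Recomputed tag = 2d; claimed = 2d → match.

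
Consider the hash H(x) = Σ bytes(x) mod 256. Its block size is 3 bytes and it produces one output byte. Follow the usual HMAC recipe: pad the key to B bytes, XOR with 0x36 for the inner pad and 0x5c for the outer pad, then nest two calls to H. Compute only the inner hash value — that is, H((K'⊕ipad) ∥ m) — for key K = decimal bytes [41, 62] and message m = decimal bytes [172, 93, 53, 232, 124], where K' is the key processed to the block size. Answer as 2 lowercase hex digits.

Key decimal bytes [41, 62] = 29 3e is 2 bytes ≤ B = 3; zero-pad to 3 bytes: K' = 29 3e 00.
K' ⊕ ipad = 1f 08 36.
Inner input = 1f 08 36 ∥ ac 5d 35 e8 7c.
Inner hash: sum = 31+8+54+172+93+53+232+124 = 767; mod 256 = 255 → ff.

ff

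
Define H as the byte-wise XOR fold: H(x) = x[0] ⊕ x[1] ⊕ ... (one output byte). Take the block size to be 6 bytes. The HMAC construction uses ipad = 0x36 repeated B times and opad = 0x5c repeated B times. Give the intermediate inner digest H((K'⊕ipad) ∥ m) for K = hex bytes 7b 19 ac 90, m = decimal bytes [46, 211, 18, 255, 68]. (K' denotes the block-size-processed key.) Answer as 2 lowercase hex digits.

0a

Key hex bytes 7b 19 ac 90 is 4 bytes ≤ B = 6; zero-pad to 6 bytes: K' = 7b 19 ac 90 00 00.
K' ⊕ ipad = 4d 2f 9a a6 36 36.
Inner input = 4d 2f 9a a6 36 36 ∥ 2e d3 12 ff 44.
Inner hash: XOR 4d⊕2f⊕9a⊕a6⊕36⊕36⊕2e⊕d3⊕12⊕ff⊕44 = 0a.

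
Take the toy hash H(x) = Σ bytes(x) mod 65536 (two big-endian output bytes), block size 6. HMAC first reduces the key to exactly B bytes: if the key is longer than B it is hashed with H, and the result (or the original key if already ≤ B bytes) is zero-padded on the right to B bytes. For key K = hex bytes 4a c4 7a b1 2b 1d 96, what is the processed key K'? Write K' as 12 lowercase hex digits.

031700000000

|K| = 7 > B = 6, so first hash the key.
H(K): sum = 74+196+122+177+43+29+150 = 791 → 03 17.
Zero-pad H(K) = 03 17 to 6 bytes: K' = 03 17 00 00 00 00.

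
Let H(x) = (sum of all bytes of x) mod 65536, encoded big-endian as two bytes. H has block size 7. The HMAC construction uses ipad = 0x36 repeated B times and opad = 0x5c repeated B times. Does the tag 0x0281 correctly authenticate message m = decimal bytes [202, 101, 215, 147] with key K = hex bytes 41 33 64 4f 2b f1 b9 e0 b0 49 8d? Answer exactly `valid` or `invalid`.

Key hex bytes 41 33 64 4f 2b f1 b9 e0 b0 49 8d is 11 bytes > B = 7, so hash it first: H(key) = 05 62, then zero-pad to 7 bytes: K' = 05 62 00 00 00 00 00.
K' ⊕ ipad = 33 54 36 36 36 36 36; K' ⊕ opad = 59 3e 5c 5c 5c 5c 5c.
Inner hash: sum = 51+84+54+54+54+54+54+202+101+215+147 = 1070 → 04 2e.
Outer hash (recomputed tag): sum = 89+62+92+92+92+92+92+4+46 = 661 → 02 95.
Recomputed tag = 0295; claimed = 0281 → mismatch.

invalid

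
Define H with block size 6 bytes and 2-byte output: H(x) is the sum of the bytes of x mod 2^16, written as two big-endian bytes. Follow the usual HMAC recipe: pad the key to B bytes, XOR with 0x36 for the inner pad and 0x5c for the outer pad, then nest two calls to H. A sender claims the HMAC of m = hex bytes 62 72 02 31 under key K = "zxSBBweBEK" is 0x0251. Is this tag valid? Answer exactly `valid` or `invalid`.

Key "zxSBBweBEK" = 7a 78 53 42 42 77 65 42 45 4b is 10 bytes > B = 6, so hash it first: H(key) = 03 77, then zero-pad to 6 bytes: K' = 03 77 00 00 00 00.
K' ⊕ ipad = 35 41 36 36 36 36; K' ⊕ opad = 5f 2b 5c 5c 5c 5c.
Inner hash: sum = 53+65+54+54+54+54+98+114+2+49 = 597 → 02 55.
Outer hash (recomputed tag): sum = 95+43+92+92+92+92+2+85 = 593 → 02 51.
Recomputed tag = 0251; claimed = 0251 → match.

valid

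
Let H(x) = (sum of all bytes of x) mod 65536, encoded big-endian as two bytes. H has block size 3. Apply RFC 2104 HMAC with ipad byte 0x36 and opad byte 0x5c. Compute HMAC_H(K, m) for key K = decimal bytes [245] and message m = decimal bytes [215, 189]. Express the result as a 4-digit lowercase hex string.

Key decimal bytes [245] = f5 is 1 byte ≤ B = 3; zero-pad to 3 bytes: K' = f5 00 00.
K' ⊕ ipad = c3 36 36.  K' ⊕ opad = a9 5c 5c.
Inner input = (K'⊕ipad) ∥ m = c3 36 36 ∥ d7 bd.
Inner hash: sum = 195+54+54+215+189 = 707 → 02 c3.
Outer input = (K'⊕opad) ∥ inner = a9 5c 5c ∥ 02 c3.
Outer hash (tag): sum = 169+92+92+2+195 = 550 → 02 26.

0226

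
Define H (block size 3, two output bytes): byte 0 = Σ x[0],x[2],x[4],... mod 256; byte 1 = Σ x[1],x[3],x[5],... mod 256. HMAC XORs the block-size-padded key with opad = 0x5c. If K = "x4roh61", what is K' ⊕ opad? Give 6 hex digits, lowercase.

Key "x4roh61" = 78 34 72 6f 68 36 31 is 7 bytes > B = 3, so hash it first: H(key) = 83 d9, then zero-pad to 3 bytes: K' = 83 d9 00.
XOR each byte with 0x5c: 83⊕5c=df, d9⊕5c=85, 00⊕5c=5c.

df855c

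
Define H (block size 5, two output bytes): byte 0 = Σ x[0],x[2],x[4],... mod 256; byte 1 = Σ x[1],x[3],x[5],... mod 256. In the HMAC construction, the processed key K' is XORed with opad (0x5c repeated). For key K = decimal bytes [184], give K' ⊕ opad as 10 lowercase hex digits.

e45c5c5c5c

Key decimal bytes [184] = b8 is 1 byte ≤ B = 5; zero-pad to 5 bytes: K' = b8 00 00 00 00.
XOR each byte with 0x5c: b8⊕5c=e4, 00⊕5c=5c, 00⊕5c=5c, 00⊕5c=5c, 00⊕5c=5c.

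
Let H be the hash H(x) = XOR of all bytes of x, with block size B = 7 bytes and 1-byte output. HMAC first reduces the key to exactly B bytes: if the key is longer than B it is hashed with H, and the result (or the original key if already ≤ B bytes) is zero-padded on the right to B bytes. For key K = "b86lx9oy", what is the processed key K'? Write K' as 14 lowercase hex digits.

57000000000000

|K| = 8 > B = 7, so first hash the key.
H(K): XOR 62⊕38⊕36⊕6c⊕78⊕39⊕6f⊕79 = 57.
Zero-pad H(K) = 57 to 7 bytes: K' = 57 00 00 00 00 00 00.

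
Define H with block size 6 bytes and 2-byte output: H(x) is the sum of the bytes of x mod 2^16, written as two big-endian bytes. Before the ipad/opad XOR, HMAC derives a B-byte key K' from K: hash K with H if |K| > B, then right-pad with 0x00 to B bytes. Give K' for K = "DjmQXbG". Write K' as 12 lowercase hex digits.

|K| = 7 > B = 6, so first hash the key.
H(K): sum = 68+106+109+81+88+98+71 = 621 → 02 6d.
Zero-pad H(K) = 02 6d to 6 bytes: K' = 02 6d 00 00 00 00.

026d00000000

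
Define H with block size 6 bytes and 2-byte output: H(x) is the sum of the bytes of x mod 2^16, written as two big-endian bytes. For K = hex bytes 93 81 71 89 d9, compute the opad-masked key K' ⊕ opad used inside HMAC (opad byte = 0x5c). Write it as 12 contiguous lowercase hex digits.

cfdd2dd5855c

Key hex bytes 93 81 71 89 d9 is 5 bytes ≤ B = 6; zero-pad to 6 bytes: K' = 93 81 71 89 d9 00.
XOR each byte with 0x5c: 93⊕5c=cf, 81⊕5c=dd, 71⊕5c=2d, 89⊕5c=d5, d9⊕5c=85, 00⊕5c=5c.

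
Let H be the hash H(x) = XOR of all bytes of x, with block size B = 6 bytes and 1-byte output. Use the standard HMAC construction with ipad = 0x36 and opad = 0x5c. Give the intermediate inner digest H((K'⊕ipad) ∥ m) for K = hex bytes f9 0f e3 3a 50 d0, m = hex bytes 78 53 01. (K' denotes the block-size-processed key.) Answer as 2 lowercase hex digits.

85

Key hex bytes f9 0f e3 3a 50 d0 is exactly B = 6 bytes: K' = f9 0f e3 3a 50 d0.
K' ⊕ ipad = cf 39 d5 0c 66 e6.
Inner input = cf 39 d5 0c 66 e6 ∥ 78 53 01.
Inner hash: XOR cf⊕39⊕d5⊕0c⊕66⊕e6⊕78⊕53⊕01 = 85.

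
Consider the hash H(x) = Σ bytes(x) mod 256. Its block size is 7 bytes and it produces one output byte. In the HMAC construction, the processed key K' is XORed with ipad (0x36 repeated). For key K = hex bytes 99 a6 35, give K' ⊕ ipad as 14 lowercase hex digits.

af900336363636

Key hex bytes 99 a6 35 is 3 bytes ≤ B = 7; zero-pad to 7 bytes: K' = 99 a6 35 00 00 00 00.
XOR each byte with 0x36: 99⊕36=af, a6⊕36=90, 35⊕36=03, 00⊕36=36, 00⊕36=36, 00⊕36=36, 00⊕36=36.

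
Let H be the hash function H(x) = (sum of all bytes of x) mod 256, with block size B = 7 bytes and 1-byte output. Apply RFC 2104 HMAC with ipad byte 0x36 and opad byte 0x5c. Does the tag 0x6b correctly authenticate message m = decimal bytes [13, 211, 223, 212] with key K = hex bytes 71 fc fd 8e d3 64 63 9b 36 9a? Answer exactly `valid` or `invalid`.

valid

Key hex bytes 71 fc fd 8e d3 64 63 9b 36 9a is 10 bytes > B = 7, so hash it first: H(key) = fd, then zero-pad to 7 bytes: K' = fd 00 00 00 00 00 00.
K' ⊕ ipad = cb 36 36 36 36 36 36; K' ⊕ opad = a1 5c 5c 5c 5c 5c 5c.
Inner hash: sum = 203+54+54+54+54+54+54+13+211+223+212 = 1186; mod 256 = 162 → a2.
Outer hash (recomputed tag): sum = 161+92+92+92+92+92+92+162 = 875; mod 256 = 107 → 6b.
Recomputed tag = 6b; claimed = 6b → match.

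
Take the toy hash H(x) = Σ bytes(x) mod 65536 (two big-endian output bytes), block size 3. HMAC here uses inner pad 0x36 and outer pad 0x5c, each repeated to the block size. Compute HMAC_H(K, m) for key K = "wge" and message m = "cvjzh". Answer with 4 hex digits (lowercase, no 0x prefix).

Key "wge" = 77 67 65 is exactly B = 3 bytes: K' = 77 67 65.
K' ⊕ ipad = 41 51 53.  K' ⊕ opad = 2b 3b 39.
Inner input = (K'⊕ipad) ∥ m = 41 51 53 ∥ 63 76 6a 7a 68.
Inner hash: sum = 65+81+83+99+118+106+122+104 = 778 → 03 0a.
Outer input = (K'⊕opad) ∥ inner = 2b 3b 39 ∥ 03 0a.
Outer hash (tag): sum = 43+59+57+3+10 = 172 → 00 ac.

00ac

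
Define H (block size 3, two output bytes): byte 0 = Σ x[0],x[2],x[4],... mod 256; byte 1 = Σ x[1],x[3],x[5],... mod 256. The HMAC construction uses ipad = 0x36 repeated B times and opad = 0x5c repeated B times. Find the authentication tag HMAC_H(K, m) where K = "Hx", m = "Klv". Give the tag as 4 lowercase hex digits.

Key "Hx" = 48 78 is 2 bytes ≤ B = 3; zero-pad to 3 bytes: K' = 48 78 00.
K' ⊕ ipad = 7e 4e 36.  K' ⊕ opad = 14 24 5c.
Inner input = (K'⊕ipad) ∥ m = 7e 4e 36 ∥ 4b 6c 76.
Inner hash: even-index sum = 288 mod 256 = 32; odd-index sum = 271 mod 256 = 15 → 20 0f.
Outer input = (K'⊕opad) ∥ inner = 14 24 5c ∥ 20 0f.
Outer hash (tag): even-index sum = 127 mod 256 = 127; odd-index sum = 68 mod 256 = 68 → 7f 44.

7f44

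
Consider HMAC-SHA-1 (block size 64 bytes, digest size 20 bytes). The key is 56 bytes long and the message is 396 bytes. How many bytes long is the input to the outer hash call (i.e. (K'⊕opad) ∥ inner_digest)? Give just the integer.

Key is 56 ≤ 64 bytes, zero-padded: |K'| = 64.
Outer input = (K'⊕opad) ∥ H(inner) → 64 + 20 = 84 bytes.

84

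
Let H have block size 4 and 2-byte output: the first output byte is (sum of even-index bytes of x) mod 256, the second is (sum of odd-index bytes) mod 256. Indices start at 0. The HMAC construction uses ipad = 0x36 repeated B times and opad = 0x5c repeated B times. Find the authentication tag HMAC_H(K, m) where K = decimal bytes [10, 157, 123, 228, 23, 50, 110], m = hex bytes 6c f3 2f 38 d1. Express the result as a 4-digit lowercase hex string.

Key decimal bytes [10, 157, 123, 228, 23, 50, 110] = 0a 9d 7b e4 17 32 6e is 7 bytes > B = 4, so hash it first: H(key) = 0a b3, then zero-pad to 4 bytes: K' = 0a b3 00 00.
K' ⊕ ipad = 3c 85 36 36.  K' ⊕ opad = 56 ef 5c 5c.
Inner input = (K'⊕ipad) ∥ m = 3c 85 36 36 ∥ 6c f3 2f 38 d1.
Inner hash: even-index sum = 478 mod 256 = 222; odd-index sum = 486 mod 256 = 230 → de e6.
Outer input = (K'⊕opad) ∥ inner = 56 ef 5c 5c ∥ de e6.
Outer hash (tag): even-index sum = 400 mod 256 = 144; odd-index sum = 561 mod 256 = 49 → 90 31.

9031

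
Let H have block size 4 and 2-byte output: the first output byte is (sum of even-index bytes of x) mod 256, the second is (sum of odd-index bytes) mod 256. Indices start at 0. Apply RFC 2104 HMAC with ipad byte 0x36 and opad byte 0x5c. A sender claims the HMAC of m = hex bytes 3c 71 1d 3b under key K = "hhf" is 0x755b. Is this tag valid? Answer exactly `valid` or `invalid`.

Key "hhf" = 68 68 66 is 3 bytes ≤ B = 4; zero-pad to 4 bytes: K' = 68 68 66 00.
K' ⊕ ipad = 5e 5e 50 36; K' ⊕ opad = 34 34 3a 5c.
Inner hash: even-index sum = 263 mod 256 = 7; odd-index sum = 320 mod 256 = 64 → 07 40.
Outer hash (recomputed tag): even-index sum = 117 mod 256 = 117; odd-index sum = 208 mod 256 = 208 → 75 d0.
Recomputed tag = 75d0; claimed = 755b → mismatch.

invalid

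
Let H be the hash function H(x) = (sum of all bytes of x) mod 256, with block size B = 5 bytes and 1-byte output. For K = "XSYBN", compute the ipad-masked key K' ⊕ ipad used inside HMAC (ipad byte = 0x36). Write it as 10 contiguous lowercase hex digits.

6e656f7478

Key "XSYBN" = 58 53 59 42 4e is exactly B = 5 bytes: K' = 58 53 59 42 4e.
XOR each byte with 0x36: 58⊕36=6e, 53⊕36=65, 59⊕36=6f, 42⊕36=74, 4e⊕36=78.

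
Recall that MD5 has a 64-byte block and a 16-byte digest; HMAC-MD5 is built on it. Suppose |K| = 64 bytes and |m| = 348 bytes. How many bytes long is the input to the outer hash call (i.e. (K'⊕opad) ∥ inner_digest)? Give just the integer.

Key is 64 ≤ 64 bytes, zero-padded: |K'| = 64.
Outer input = (K'⊕opad) ∥ H(inner) → 64 + 16 = 80 bytes.

80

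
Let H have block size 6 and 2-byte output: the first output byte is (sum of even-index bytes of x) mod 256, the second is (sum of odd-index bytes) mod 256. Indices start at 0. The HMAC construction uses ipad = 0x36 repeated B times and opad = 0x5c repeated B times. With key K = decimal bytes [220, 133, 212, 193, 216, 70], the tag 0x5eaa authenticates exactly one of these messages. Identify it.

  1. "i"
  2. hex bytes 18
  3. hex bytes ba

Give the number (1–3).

Key decimal bytes [220, 133, 212, 193, 216, 70] = dc 85 d4 c1 d8 46 is exactly B = 6 bytes: K' = dc 85 d4 c1 d8 46.
K' ⊕ ipad = ea b3 e2 f7 ee 70; K' ⊕ opad = 80 d9 88 9d 84 1a.
m1: inner = H(ea b3 e2 f7 ee 70 69) = 23 1a; tag = H(80 d9 88 9d 84 1a 23 1a) = afaa
m2: inner = H(ea b3 e2 f7 ee 70 18) = d2 1a; tag = H(80 d9 88 9d 84 1a d2 1a) = 5eaa ← matches
m3: inner = H(ea b3 e2 f7 ee 70 ba) = 74 1a; tag = H(80 d9 88 9d 84 1a 74 1a) = 00aa

2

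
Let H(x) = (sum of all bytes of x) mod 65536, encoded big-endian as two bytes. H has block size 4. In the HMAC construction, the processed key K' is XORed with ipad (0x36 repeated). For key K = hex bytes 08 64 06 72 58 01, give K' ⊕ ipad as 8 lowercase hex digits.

370b3636

Key hex bytes 08 64 06 72 58 01 is 6 bytes > B = 4, so hash it first: H(key) = 01 3d, then zero-pad to 4 bytes: K' = 01 3d 00 00.
XOR each byte with 0x36: 01⊕36=37, 3d⊕36=0b, 00⊕36=36, 00⊕36=36.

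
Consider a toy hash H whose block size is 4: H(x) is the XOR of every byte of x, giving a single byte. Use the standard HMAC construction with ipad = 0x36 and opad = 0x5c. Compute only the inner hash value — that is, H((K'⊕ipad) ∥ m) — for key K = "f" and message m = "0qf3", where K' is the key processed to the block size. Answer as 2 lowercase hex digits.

Key "f" = 66 is 1 byte ≤ B = 4; zero-pad to 4 bytes: K' = 66 00 00 00.
K' ⊕ ipad = 50 36 36 36.
Inner input = 50 36 36 36 ∥ 30 71 66 33.
Inner hash: XOR 50⊕36⊕36⊕36⊕30⊕71⊕66⊕33 = 72.

72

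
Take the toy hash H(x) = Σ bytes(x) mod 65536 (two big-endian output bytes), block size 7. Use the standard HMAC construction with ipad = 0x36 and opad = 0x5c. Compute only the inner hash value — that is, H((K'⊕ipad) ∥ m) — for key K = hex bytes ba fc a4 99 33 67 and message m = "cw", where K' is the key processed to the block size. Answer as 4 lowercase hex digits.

03fd

Key hex bytes ba fc a4 99 33 67 is 6 bytes ≤ B = 7; zero-pad to 7 bytes: K' = ba fc a4 99 33 67 00.
K' ⊕ ipad = 8c ca 92 af 05 51 36.
Inner input = 8c ca 92 af 05 51 36 ∥ 63 77.
Inner hash: sum = 140+202+146+175+5+81+54+99+119 = 1021 → 03 fd.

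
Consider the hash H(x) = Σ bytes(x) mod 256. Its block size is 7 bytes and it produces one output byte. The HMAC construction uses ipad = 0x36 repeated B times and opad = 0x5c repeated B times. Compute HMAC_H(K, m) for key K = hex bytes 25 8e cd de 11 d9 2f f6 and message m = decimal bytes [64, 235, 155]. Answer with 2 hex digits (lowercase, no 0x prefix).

be

Key hex bytes 25 8e cd de 11 d9 2f f6 is 8 bytes > B = 7, so hash it first: H(key) = 6d, then zero-pad to 7 bytes: K' = 6d 00 00 00 00 00 00.
K' ⊕ ipad = 5b 36 36 36 36 36 36.  K' ⊕ opad = 31 5c 5c 5c 5c 5c 5c.
Inner input = (K'⊕ipad) ∥ m = 5b 36 36 36 36 36 36 ∥ 40 eb 9b.
Inner hash: sum = 91+54+54+54+54+54+54+64+235+155 = 869; mod 256 = 101 → 65.
Outer input = (K'⊕opad) ∥ inner = 31 5c 5c 5c 5c 5c 5c ∥ 65.
Outer hash (tag): sum = 49+92+92+92+92+92+92+101 = 702; mod 256 = 190 → be.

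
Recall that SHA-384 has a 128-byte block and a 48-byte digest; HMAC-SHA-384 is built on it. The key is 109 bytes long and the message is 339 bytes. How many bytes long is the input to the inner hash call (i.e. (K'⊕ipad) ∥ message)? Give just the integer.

Key is 109 ≤ 128 bytes, zero-padded: |K'| = 128.
Inner input = (K'⊕ipad) ∥ m → 128 + 339 = 467 bytes.

467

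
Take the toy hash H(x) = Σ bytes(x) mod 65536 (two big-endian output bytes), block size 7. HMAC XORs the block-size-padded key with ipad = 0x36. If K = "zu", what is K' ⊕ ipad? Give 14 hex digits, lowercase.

4c433636363636

Key "zu" = 7a 75 is 2 bytes ≤ B = 7; zero-pad to 7 bytes: K' = 7a 75 00 00 00 00 00.
XOR each byte with 0x36: 7a⊕36=4c, 75⊕36=43, 00⊕36=36, 00⊕36=36, 00⊕36=36, 00⊕36=36, 00⊕36=36.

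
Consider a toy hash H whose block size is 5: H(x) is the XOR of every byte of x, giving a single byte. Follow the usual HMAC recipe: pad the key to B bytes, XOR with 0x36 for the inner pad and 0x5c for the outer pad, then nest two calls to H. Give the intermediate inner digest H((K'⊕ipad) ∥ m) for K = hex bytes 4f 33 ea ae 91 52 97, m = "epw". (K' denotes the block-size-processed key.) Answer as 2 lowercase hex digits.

38

Key hex bytes 4f 33 ea ae 91 52 97 is 7 bytes > B = 5, so hash it first: H(key) = 6c, then zero-pad to 5 bytes: K' = 6c 00 00 00 00.
K' ⊕ ipad = 5a 36 36 36 36.
Inner input = 5a 36 36 36 36 ∥ 65 70 77.
Inner hash: XOR 5a⊕36⊕36⊕36⊕36⊕65⊕70⊕77 = 38.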